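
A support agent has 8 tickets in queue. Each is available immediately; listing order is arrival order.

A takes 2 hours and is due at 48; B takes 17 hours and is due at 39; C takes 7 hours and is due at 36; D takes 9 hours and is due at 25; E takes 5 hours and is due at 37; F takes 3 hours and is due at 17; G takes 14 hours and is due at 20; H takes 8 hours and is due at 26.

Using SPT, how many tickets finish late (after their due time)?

3

SPT (increasing processing time): A F E C H D G B.
A: 0→2, due 48, tardiness 0
F: 2→5, due 17, tardiness 0
E: 5→10, due 37, tardiness 0
C: 10→17, due 36, tardiness 0
H: 17→25, due 26, tardiness 0
D: 25→34, due 25, tardiness 9
G: 34→48, due 20, tardiness 28
B: 48→65, due 39, tardiness 26
Late tickets: 3.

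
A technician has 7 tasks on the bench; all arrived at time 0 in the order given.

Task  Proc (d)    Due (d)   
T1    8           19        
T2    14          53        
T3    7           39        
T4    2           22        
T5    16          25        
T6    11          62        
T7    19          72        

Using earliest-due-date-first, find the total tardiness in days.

EDD (increasing due date): T1 T4 T5 T3 T2 T6 T7.
T1: 0→8, due 19, tardiness 0
T4: 8→10, due 22, tardiness 0
T5: 10→26, due 25, tardiness 1
T3: 26→33, due 39, tardiness 0
T2: 33→47, due 53, tardiness 0
T6: 47→58, due 62, tardiness 0
T7: 58→77, due 72, tardiness 5
Sum = 0+0+1+0+0+0+5 = 6.

6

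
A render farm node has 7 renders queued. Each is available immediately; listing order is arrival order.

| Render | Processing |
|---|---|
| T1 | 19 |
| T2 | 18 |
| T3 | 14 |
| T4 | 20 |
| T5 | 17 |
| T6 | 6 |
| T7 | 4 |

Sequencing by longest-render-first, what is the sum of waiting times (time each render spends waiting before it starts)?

LPT (decreasing processing time): T4 T1 T2 T5 T3 T6 T7.
T4: waits 0, runs 0→20
T1: waits 20, runs 20→39
T2: waits 39, runs 39→57
T5: waits 57, runs 57→74
T3: waits 74, runs 74→88
T6: waits 88, runs 88→94
T7: waits 94, runs 94→98
Sum = 0+20+39+57+74+88+94 = 372.

372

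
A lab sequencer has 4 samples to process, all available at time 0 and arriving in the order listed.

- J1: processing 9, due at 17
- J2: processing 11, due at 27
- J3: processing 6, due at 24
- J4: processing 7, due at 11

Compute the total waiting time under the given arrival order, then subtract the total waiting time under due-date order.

FIFO (arrival order): J1 J2 J3 J4.
J1: waits 0, runs 0→9
J2: waits 9, runs 9→20
J3: waits 20, runs 20→26
J4: waits 26, runs 26→33
Sum = 0+9+20+26 = 55.
EDD (increasing due date): J4 J1 J3 J2.
J4: waits 0, runs 0→7
J1: waits 7, runs 7→16
J3: waits 16, runs 16→22
J2: waits 22, runs 22→33
Sum = 0+7+16+22 = 45.
Difference = 55 − 45 = 10.

10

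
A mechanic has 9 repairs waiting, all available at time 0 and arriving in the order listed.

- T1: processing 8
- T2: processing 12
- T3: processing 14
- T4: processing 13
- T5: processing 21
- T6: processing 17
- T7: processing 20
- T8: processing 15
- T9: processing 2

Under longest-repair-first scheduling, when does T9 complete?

122

LPT (decreasing processing time): T5 T7 T6 T8 T3 T4 T2 T1 T9.
T5: 0→21
T7: 21→41
T6: 41→58
T8: 58→73
T3: 73→87
T4: 87→100
T2: 100→112
T1: 112→120
T9: 120→122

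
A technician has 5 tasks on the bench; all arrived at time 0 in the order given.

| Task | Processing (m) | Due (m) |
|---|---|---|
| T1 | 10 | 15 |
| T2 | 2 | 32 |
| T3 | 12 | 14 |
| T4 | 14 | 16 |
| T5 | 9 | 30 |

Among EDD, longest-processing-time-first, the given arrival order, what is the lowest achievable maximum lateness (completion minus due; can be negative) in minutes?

EDD (increasing due date): T3 T1 T4 T5 T2.
T3: 0→12, due 14, lateness -2
T1: 12→22, due 15, lateness 7
T4: 22→36, due 16, lateness 20
T5: 36→45, due 30, lateness 15
T2: 45→47, due 32, lateness 15
Maximum = 20.
LPT (decreasing processing time): T4 T3 T1 T5 T2.
T4: 0→14, due 16, lateness -2
T3: 14→26, due 14, lateness 12
T1: 26→36, due 15, lateness 21
T5: 36→45, due 30, lateness 15
T2: 45→47, due 32, lateness 15
Maximum = 21.
FIFO (arrival order): T1 T2 T3 T4 T5.
T1: 0→10, due 15, lateness -5
T2: 10→12, due 32, lateness -20
T3: 12→24, due 14, lateness 10
T4: 24→38, due 16, lateness 22
T5: 38→47, due 30, lateness 17
Maximum = 22.
EDD 20, LPT 21, FIFO 22 → minimum 20.

20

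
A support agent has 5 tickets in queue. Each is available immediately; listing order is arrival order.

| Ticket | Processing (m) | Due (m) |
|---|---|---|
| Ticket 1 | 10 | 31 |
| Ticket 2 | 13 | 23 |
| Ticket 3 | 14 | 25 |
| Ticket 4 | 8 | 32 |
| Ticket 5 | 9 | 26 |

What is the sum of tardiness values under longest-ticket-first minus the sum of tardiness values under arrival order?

-1

LPT (decreasing processing time): Ticket 3 Ticket 2 Ticket 1 Ticket 5 Ticket 4.
Ticket 3: 0→14, due 25, tardiness 0
Ticket 2: 14→27, due 23, tardiness 4
Ticket 1: 27→37, due 31, tardiness 6
Ticket 5: 37→46, due 26, tardiness 20
Ticket 4: 46→54, due 32, tardiness 22
Sum = 0+4+6+20+22 = 52.
FIFO (arrival order): Ticket 1 Ticket 2 Ticket 3 Ticket 4 Ticket 5.
Ticket 1: 0→10, due 31, tardiness 0
Ticket 2: 10→23, due 23, tardiness 0
Ticket 3: 23→37, due 25, tardiness 12
Ticket 4: 37→45, due 32, tardiness 13
Ticket 5: 45→54, due 26, tardiness 28
Sum = 0+0+12+13+28 = 53.
Difference = 52 − 53 = -1.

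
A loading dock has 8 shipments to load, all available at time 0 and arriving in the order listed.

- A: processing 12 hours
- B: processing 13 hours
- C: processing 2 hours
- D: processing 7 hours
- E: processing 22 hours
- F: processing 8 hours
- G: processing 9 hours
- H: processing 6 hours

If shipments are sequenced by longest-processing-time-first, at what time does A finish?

47

LPT (decreasing processing time): E B A G F D H C.
E: 0→22
B: 22→35
A: 35→47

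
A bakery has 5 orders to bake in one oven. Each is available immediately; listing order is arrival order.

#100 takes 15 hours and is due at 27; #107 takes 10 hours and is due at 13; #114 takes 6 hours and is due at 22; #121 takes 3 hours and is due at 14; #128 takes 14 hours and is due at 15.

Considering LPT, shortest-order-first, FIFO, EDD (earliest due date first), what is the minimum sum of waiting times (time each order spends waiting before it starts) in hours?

LPT (decreasing processing time): #100 #128 #107 #114 #121.
#100: waits 0, runs 0→15
#128: waits 15, runs 15→29
#107: waits 29, runs 29→39
#114: waits 39, runs 39→45
#121: waits 45, runs 45→48
Sum = 0+15+29+39+45 = 128.
SPT (increasing processing time): #121 #114 #107 #128 #100.
#121: waits 0, runs 0→3
#114: waits 3, runs 3→9
#107: waits 9, runs 9→19
#128: waits 19, runs 19→33
#100: waits 33, runs 33→48
Sum = 0+3+9+19+33 = 64.
FIFO (arrival order): #100 #107 #114 #121 #128.
#100: waits 0, runs 0→15
#107: waits 15, runs 15→25
#114: waits 25, runs 25→31
#121: waits 31, runs 31→34
#128: waits 34, runs 34→48
Sum = 0+15+25+31+34 = 105.
EDD (increasing due date): #107 #121 #128 #114 #100.
#107: waits 0, runs 0→10
#121: waits 10, runs 10→13
#128: waits 13, runs 13→27
#114: waits 27, runs 27→33
#100: waits 33, runs 33→48
Sum = 0+10+13+27+33 = 83.
LPT 128, SPT 64, FIFO 105, EDD 83 → minimum 64.

64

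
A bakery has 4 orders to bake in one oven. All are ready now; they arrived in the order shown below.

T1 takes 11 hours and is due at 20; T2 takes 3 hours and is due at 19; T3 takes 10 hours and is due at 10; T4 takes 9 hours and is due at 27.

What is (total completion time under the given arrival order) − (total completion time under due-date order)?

FIFO (arrival order): T1 T2 T3 T4.
T1: 0→11
T2: 11→14
T3: 14→24
T4: 24→33
Sum = 11+14+24+33 = 82.
EDD (increasing due date): T3 T2 T1 T4.
T3: 0→10
T2: 10→13
T1: 13→24
T4: 24→33
Sum = 10+13+24+33 = 80.
Difference = 82 − 80 = 2.

2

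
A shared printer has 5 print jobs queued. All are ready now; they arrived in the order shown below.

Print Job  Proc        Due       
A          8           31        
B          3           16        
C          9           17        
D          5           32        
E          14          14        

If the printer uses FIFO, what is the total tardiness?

FIFO (arrival order): A B C D E.
A: 0→8, due 31, tardiness 0
B: 8→11, due 16, tardiness 0
C: 11→20, due 17, tardiness 3
D: 20→25, due 32, tardiness 0
E: 25→39, due 14, tardiness 25
Sum = 0+0+3+0+25 = 28.

28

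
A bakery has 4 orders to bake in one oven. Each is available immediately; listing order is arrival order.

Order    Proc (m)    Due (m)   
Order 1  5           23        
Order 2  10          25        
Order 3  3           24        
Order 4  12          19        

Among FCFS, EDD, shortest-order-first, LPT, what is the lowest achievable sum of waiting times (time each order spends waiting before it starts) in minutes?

FIFO (arrival order): Order 1 Order 2 Order 3 Order 4.
Order 1: waits 0, runs 0→5
Order 2: waits 5, runs 5→15
Order 3: waits 15, runs 15→18
Order 4: waits 18, runs 18→30
Sum = 0+5+15+18 = 38.
EDD (increasing due date): Order 4 Order 1 Order 3 Order 2.
Order 4: waits 0, runs 0→12
Order 1: waits 12, runs 12→17
Order 3: waits 17, runs 17→20
Order 2: waits 20, runs 20→30
Sum = 0+12+17+20 = 49.
SPT (increasing processing time): Order 3 Order 1 Order 2 Order 4.
Order 3: waits 0, runs 0→3
Order 1: waits 3, runs 3→8
Order 2: waits 8, runs 8→18
Order 4: waits 18, runs 18→30
Sum = 0+3+8+18 = 29.
LPT (decreasing processing time): Order 4 Order 2 Order 1 Order 3.
Order 4: waits 0, runs 0→12
Order 2: waits 12, runs 12→22
Order 1: waits 22, runs 22→27
Order 3: waits 27, runs 27→30
Sum = 0+12+22+27 = 61.
FIFO 38, EDD 49, SPT 29, LPT 61 → minimum 29.

29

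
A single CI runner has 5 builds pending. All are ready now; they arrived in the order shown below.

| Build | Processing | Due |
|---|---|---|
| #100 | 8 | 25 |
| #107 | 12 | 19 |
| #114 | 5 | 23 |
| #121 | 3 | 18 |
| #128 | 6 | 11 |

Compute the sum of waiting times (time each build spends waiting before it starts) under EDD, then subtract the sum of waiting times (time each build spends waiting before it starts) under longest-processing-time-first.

EDD (increasing due date): #128 #121 #107 #114 #100.
#128: waits 0, runs 0→6
#121: waits 6, runs 6→9
#107: waits 9, runs 9→21
#114: waits 21, runs 21→26
#100: waits 26, runs 26→34
Sum = 0+6+9+21+26 = 62.
LPT (decreasing processing time): #107 #100 #128 #114 #121.
#107: waits 0, runs 0→12
#100: waits 12, runs 12→20
#128: waits 20, runs 20→26
#114: waits 26, runs 26→31
#121: waits 31, runs 31→34
Sum = 0+12+20+26+31 = 89.
Difference = 62 − 89 = -27.

-27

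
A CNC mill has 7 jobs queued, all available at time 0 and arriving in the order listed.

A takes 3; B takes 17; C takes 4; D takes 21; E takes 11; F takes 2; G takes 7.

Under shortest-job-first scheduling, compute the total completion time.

SPT (increasing processing time): F A C G E B D.
F: 0→2
A: 2→5
C: 5→9
G: 9→16
E: 16→27
B: 27→44
D: 44→65
Sum = 2+5+9+16+27+44+65 = 168.

168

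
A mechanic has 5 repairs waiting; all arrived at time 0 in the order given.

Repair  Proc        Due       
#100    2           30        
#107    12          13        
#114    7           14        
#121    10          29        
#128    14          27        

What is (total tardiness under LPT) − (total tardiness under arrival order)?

LPT (decreasing processing time): #128 #107 #121 #114 #100.
#128: 0→14, due 27, tardiness 0
#107: 14→26, due 13, tardiness 13
#121: 26→36, due 29, tardiness 7
#114: 36→43, due 14, tardiness 29
#100: 43→45, due 30, tardiness 15
Sum = 0+13+7+29+15 = 64.
FIFO (arrival order): #100 #107 #114 #121 #128.
#100: 0→2, due 30, tardiness 0
#107: 2→14, due 13, tardiness 1
#114: 14→21, due 14, tardiness 7
#121: 21→31, due 29, tardiness 2
#128: 31→45, due 27, tardiness 18
Sum = 0+1+7+2+18 = 28.
Difference = 64 − 28 = 36.

36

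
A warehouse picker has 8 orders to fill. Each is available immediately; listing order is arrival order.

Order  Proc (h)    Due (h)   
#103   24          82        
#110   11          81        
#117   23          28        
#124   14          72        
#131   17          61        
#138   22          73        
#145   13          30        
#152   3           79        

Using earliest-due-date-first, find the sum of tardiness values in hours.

102

EDD (increasing due date): #117 #145 #131 #124 #138 #152 #110 #103.
#117: 0→23, due 28, tardiness 0
#145: 23→36, due 30, tardiness 6
#131: 36→53, due 61, tardiness 0
#124: 53→67, due 72, tardiness 0
#138: 67→89, due 73, tardiness 16
#152: 89→92, due 79, tardiness 13
#110: 92→103, due 81, tardiness 22
#103: 103→127, due 82, tardiness 45
Sum = 0+6+0+0+16+13+22+45 = 102.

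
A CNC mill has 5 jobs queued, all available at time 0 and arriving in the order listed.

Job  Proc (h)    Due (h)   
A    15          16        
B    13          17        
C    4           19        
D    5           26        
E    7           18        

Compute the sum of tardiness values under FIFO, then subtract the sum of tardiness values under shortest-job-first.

21

FIFO (arrival order): A B C D E.
A: 0→15, due 16, tardiness 0
B: 15→28, due 17, tardiness 11
C: 28→32, due 19, tardiness 13
D: 32→37, due 26, tardiness 11
E: 37→44, due 18, tardiness 26
Sum = 0+11+13+11+26 = 61.
SPT (increasing processing time): C D E B A.
C: 0→4, due 19, tardiness 0
D: 4→9, due 26, tardiness 0
E: 9→16, due 18, tardiness 0
B: 16→29, due 17, tardiness 12
A: 29→44, due 16, tardiness 28
Sum = 0+0+0+12+28 = 40.
Difference = 61 − 40 = 21.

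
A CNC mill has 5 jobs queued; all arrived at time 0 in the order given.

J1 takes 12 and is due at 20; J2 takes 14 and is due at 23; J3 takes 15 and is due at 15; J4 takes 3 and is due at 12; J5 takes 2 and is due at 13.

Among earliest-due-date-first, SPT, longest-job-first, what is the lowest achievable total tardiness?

EDD (increasing due date): J4 J5 J3 J1 J2.
J4: 0→3, due 12, tardiness 0
J5: 3→5, due 13, tardiness 0
J3: 5→20, due 15, tardiness 5
J1: 20→32, due 20, tardiness 12
J2: 32→46, due 23, tardiness 23
Sum = 0+0+5+12+23 = 40.
SPT (increasing processing time): J5 J4 J1 J2 J3.
J5: 0→2, due 13, tardiness 0
J4: 2→5, due 12, tardiness 0
J1: 5→17, due 20, tardiness 0
J2: 17→31, due 23, tardiness 8
J3: 31→46, due 15, tardiness 31
Sum = 0+0+0+8+31 = 39.
LPT (decreasing processing time): J3 J2 J1 J4 J5.
J3: 0→15, due 15, tardiness 0
J2: 15→29, due 23, tardiness 6
J1: 29→41, due 20, tardiness 21
J4: 41→44, due 12, tardiness 32
J5: 44→46, due 13, tardiness 33
Sum = 0+6+21+32+33 = 92.
EDD 40, SPT 39, LPT 92 → minimum 39.

39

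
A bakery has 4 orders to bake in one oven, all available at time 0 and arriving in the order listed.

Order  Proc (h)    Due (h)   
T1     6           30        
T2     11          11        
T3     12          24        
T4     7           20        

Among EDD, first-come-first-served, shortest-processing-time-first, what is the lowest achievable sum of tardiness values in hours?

12

EDD (increasing due date): T2 T4 T3 T1.
T2: 0→11, due 11, tardiness 0
T4: 11→18, due 20, tardiness 0
T3: 18→30, due 24, tardiness 6
T1: 30→36, due 30, tardiness 6
Sum = 0+0+6+6 = 12.
FIFO (arrival order): T1 T2 T3 T4.
T1: 0→6, due 30, tardiness 0
T2: 6→17, due 11, tardiness 6
T3: 17→29, due 24, tardiness 5
T4: 29→36, due 20, tardiness 16
Sum = 0+6+5+16 = 27.
SPT (increasing processing time): T1 T4 T2 T3.
T1: 0→6, due 30, tardiness 0
T4: 6→13, due 20, tardiness 0
T2: 13→24, due 11, tardiness 13
T3: 24→36, due 24, tardiness 12
Sum = 0+0+13+12 = 25.
EDD 12, FIFO 27, SPT 25 → minimum 12.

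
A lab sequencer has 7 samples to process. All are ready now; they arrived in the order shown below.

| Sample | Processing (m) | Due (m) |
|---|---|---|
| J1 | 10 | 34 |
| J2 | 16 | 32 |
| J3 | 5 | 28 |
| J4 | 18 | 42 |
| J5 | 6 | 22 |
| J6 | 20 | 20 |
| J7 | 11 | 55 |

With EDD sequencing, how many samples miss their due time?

EDD (increasing due date): J6 J5 J3 J2 J1 J4 J7.
J6: 0→20, due 20, tardiness 0
J5: 20→26, due 22, tardiness 4
J3: 26→31, due 28, tardiness 3
J2: 31→47, due 32, tardiness 15
J1: 47→57, due 34, tardiness 23
J4: 57→75, due 42, tardiness 33
J7: 75→86, due 55, tardiness 31
Late samples: 6.

6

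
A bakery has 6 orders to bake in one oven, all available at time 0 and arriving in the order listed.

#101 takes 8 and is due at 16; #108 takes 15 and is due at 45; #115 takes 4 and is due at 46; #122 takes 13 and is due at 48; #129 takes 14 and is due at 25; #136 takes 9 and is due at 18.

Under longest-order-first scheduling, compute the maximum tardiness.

LPT (decreasing processing time): #108 #129 #122 #136 #101 #115.
#108: 0→15, due 45, tardiness 0
#129: 15→29, due 25, tardiness 4
#122: 29→42, due 48, tardiness 0
#136: 42→51, due 18, tardiness 33
#101: 51→59, due 16, tardiness 43
#115: 59→63, due 46, tardiness 17
Maximum = 43.

43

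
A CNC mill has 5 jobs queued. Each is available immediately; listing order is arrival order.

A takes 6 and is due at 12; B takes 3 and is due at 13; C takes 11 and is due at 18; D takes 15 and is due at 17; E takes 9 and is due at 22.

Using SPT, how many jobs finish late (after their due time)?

2

SPT (increasing processing time): B A E C D.
B: 0→3, due 13, tardiness 0
A: 3→9, due 12, tardiness 0
E: 9→18, due 22, tardiness 0
C: 18→29, due 18, tardiness 11
D: 29→44, due 17, tardiness 27
Late jobs: 2.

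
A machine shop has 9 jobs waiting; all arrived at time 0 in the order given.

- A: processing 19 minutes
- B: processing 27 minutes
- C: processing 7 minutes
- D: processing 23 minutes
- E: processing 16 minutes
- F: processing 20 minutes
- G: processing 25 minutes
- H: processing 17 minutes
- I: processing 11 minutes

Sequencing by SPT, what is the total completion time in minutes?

686

SPT (increasing processing time): C I E H A F D G B.
C: 0→7
I: 7→18
E: 18→34
H: 34→51
A: 51→70
F: 70→90
D: 90→113
G: 113→138
B: 138→165
Sum = 7+18+34+51+70+90+113+138+165 = 686.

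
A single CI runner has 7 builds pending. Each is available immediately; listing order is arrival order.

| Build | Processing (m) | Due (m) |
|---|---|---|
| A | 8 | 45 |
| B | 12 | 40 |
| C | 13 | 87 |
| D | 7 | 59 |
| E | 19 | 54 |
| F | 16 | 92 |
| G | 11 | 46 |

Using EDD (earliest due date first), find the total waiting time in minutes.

EDD (increasing due date): B A G E D C F.
B: waits 0, runs 0→12
A: waits 12, runs 12→20
G: waits 20, runs 20→31
E: waits 31, runs 31→50
D: waits 50, runs 50→57
C: waits 57, runs 57→70
F: waits 70, runs 70→86
Sum = 0+12+20+31+50+57+70 = 240.

240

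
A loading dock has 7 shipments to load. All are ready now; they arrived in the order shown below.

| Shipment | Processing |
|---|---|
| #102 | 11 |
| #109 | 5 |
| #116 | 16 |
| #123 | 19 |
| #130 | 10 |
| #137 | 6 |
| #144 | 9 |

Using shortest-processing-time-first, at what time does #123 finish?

SPT (increasing processing time): #109 #137 #144 #130 #102 #116 #123.
#109: 0→5
#137: 5→11
#144: 11→20
#130: 20→30
#102: 30→41
#116: 41→57
#123: 57→76

76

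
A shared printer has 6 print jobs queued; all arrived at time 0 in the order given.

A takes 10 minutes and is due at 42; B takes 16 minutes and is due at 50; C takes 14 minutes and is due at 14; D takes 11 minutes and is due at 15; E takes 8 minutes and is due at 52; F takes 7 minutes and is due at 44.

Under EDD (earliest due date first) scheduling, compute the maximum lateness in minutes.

14

EDD (increasing due date): C D A F B E.
C: 0→14, due 14, lateness 0
D: 14→25, due 15, lateness 10
A: 25→35, due 42, lateness -7
F: 35→42, due 44, lateness -2
B: 42→58, due 50, lateness 8
E: 58→66, due 52, lateness 14
Maximum = 14.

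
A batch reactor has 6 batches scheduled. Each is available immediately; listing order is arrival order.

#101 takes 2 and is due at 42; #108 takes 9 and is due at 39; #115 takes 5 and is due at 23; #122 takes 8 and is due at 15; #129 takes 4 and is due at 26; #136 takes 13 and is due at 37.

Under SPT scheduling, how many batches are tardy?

SPT (increasing processing time): #101 #129 #115 #122 #108 #136.
#101: 0→2, due 42, tardiness 0
#129: 2→6, due 26, tardiness 0
#115: 6→11, due 23, tardiness 0
#122: 11→19, due 15, tardiness 4
#108: 19→28, due 39, tardiness 0
#136: 28→41, due 37, tardiness 4
Late batches: 2.

2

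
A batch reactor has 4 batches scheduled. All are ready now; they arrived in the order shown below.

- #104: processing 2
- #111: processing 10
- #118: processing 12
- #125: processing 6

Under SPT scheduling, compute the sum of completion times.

SPT (increasing processing time): #104 #125 #111 #118.
#104: 0→2
#125: 2→8
#111: 8→18
#118: 18→30
Sum = 2+8+18+30 = 58.

58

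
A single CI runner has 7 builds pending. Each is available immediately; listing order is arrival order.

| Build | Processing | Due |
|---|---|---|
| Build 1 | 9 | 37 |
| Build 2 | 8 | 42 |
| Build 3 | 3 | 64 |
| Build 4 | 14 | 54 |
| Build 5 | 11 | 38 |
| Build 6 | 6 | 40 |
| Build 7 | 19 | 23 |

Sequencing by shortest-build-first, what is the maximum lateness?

SPT (increasing processing time): Build 3 Build 6 Build 2 Build 1 Build 5 Build 4 Build 7.
Build 3: 0→3, due 64, lateness -61
Build 6: 3→9, due 40, lateness -31
Build 2: 9→17, due 42, lateness -25
Build 1: 17→26, due 37, lateness -11
Build 5: 26→37, due 38, lateness -1
Build 4: 37→51, due 54, lateness -3
Build 7: 51→70, due 23, lateness 47
Maximum = 47.

47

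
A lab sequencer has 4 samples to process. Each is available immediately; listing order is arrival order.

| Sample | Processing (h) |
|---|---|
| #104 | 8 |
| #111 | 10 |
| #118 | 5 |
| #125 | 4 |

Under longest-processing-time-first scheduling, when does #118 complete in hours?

LPT (decreasing processing time): #111 #104 #118 #125.
#111: 0→10
#104: 10→18
#118: 18→23

23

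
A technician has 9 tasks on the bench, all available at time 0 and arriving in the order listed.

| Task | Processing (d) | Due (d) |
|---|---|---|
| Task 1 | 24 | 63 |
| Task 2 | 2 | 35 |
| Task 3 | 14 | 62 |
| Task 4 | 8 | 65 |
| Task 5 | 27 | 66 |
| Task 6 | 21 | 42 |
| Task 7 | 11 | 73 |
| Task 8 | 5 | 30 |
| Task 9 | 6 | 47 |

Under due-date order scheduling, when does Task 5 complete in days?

107

EDD (increasing due date): Task 8 Task 2 Task 6 Task 9 Task 3 Task 1 Task 4 Task 5 Task 7.
Task 8: 0→5
Task 2: 5→7
Task 6: 7→28
Task 9: 28→34
Task 3: 34→48
Task 1: 48→72
Task 4: 72→80
Task 5: 80→107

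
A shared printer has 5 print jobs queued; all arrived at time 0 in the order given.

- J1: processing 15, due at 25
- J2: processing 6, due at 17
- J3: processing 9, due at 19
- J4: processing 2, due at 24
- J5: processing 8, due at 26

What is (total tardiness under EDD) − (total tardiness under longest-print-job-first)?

EDD (increasing due date): J2 J3 J4 J1 J5.
J2: 0→6, due 17, tardiness 0
J3: 6→15, due 19, tardiness 0
J4: 15→17, due 24, tardiness 0
J1: 17→32, due 25, tardiness 7
J5: 32→40, due 26, tardiness 14
Sum = 0+0+0+7+14 = 21.
LPT (decreasing processing time): J1 J3 J5 J2 J4.
J1: 0→15, due 25, tardiness 0
J3: 15→24, due 19, tardiness 5
J5: 24→32, due 26, tardiness 6
J2: 32→38, due 17, tardiness 21
J4: 38→40, due 24, tardiness 16
Sum = 0+5+6+21+16 = 48.
Difference = 21 − 48 = -27.

-27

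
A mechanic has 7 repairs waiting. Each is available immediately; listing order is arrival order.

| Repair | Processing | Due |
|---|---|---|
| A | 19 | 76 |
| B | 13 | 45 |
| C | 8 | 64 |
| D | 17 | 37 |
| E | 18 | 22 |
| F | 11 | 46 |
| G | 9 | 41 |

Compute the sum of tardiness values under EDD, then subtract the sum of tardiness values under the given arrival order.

-99

EDD (increasing due date): E D G B F C A.
E: 0→18, due 22, tardiness 0
D: 18→35, due 37, tardiness 0
G: 35→44, due 41, tardiness 3
B: 44→57, due 45, tardiness 12
F: 57→68, due 46, tardiness 22
C: 68→76, due 64, tardiness 12
A: 76→95, due 76, tardiness 19
Sum = 0+0+3+12+22+12+19 = 68.
FIFO (arrival order): A B C D E F G.
A: 0→19, due 76, tardiness 0
B: 19→32, due 45, tardiness 0
C: 32→40, due 64, tardiness 0
D: 40→57, due 37, tardiness 20
E: 57→75, due 22, tardiness 53
F: 75→86, due 46, tardiness 40
G: 86→95, due 41, tardiness 54
Sum = 0+0+0+20+53+40+54 = 167.
Difference = 68 − 167 = -99.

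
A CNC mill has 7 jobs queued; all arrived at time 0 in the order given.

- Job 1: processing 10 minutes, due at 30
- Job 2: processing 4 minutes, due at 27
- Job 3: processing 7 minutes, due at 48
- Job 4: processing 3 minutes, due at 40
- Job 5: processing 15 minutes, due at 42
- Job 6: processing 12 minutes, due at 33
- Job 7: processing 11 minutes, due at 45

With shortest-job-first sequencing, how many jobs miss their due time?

2

SPT (increasing processing time): Job 4 Job 2 Job 3 Job 1 Job 7 Job 6 Job 5.
Job 4: 0→3, due 40, tardiness 0
Job 2: 3→7, due 27, tardiness 0
Job 3: 7→14, due 48, tardiness 0
Job 1: 14→24, due 30, tardiness 0
Job 7: 24→35, due 45, tardiness 0
Job 6: 35→47, due 33, tardiness 14
Job 5: 47→62, due 42, tardiness 20
Late jobs: 2.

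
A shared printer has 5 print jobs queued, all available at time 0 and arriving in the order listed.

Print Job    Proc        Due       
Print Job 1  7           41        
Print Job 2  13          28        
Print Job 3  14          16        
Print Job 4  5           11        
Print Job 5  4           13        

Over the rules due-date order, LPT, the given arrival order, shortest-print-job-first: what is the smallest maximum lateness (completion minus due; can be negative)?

8

EDD (increasing due date): Print Job 4 Print Job 5 Print Job 3 Print Job 2 Print Job 1.
Print Job 4: 0→5, due 11, lateness -6
Print Job 5: 5→9, due 13, lateness -4
Print Job 3: 9→23, due 16, lateness 7
Print Job 2: 23→36, due 28, lateness 8
Print Job 1: 36→43, due 41, lateness 2
Maximum = 8.
LPT (decreasing processing time): Print Job 3 Print Job 2 Print Job 1 Print Job 4 Print Job 5.
Print Job 3: 0→14, due 16, lateness -2
Print Job 2: 14→27, due 28, lateness -1
Print Job 1: 27→34, due 41, lateness -7
Print Job 4: 34→39, due 11, lateness 28
Print Job 5: 39→43, due 13, lateness 30
Maximum = 30.
FIFO (arrival order): Print Job 1 Print Job 2 Print Job 3 Print Job 4 Print Job 5.
Print Job 1: 0→7, due 41, lateness -34
Print Job 2: 7→20, due 28, lateness -8
Print Job 3: 20→34, due 16, lateness 18
Print Job 4: 34→39, due 11, lateness 28
Print Job 5: 39→43, due 13, lateness 30
Maximum = 30.
SPT (increasing processing time): Print Job 5 Print Job 4 Print Job 1 Print Job 2 Print Job 3.
Print Job 5: 0→4, due 13, lateness -9
Print Job 4: 4→9, due 11, lateness -2
Print Job 1: 9→16, due 41, lateness -25
Print Job 2: 16→29, due 28, lateness 1
Print Job 3: 29→43, due 16, lateness 27
Maximum = 27.
EDD 8, LPT 30, FIFO 30, SPT 27 → minimum 8.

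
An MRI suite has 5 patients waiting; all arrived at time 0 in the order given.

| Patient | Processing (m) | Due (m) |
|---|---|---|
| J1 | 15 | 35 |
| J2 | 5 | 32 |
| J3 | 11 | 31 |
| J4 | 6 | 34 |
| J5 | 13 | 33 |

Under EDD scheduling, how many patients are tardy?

EDD (increasing due date): J3 J2 J5 J4 J1.
J3: 0→11, due 31, tardiness 0
J2: 11→16, due 32, tardiness 0
J5: 16→29, due 33, tardiness 0
J4: 29→35, due 34, tardiness 1
J1: 35→50, due 35, tardiness 15
Late patients: 2.

2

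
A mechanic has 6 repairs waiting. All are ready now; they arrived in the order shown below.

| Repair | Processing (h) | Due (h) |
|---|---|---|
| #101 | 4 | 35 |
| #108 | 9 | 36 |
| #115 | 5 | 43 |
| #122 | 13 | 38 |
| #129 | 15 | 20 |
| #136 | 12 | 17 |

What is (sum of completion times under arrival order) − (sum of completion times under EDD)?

FIFO (arrival order): #101 #108 #115 #122 #129 #136.
#101: 0→4
#108: 4→13
#115: 13→18
#122: 18→31
#129: 31→46
#136: 46→58
Sum = 4+13+18+31+46+58 = 170.
EDD (increasing due date): #136 #129 #101 #108 #122 #115.
#136: 0→12
#129: 12→27
#101: 27→31
#108: 31→40
#122: 40→53
#115: 53→58
Sum = 12+27+31+40+53+58 = 221.
Difference = 170 − 221 = -51.

-51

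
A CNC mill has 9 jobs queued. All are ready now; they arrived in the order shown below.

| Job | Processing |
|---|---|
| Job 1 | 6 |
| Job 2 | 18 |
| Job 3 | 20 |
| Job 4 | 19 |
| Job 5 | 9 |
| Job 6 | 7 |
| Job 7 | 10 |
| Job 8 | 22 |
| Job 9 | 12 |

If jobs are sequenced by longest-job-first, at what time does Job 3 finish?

42

LPT (decreasing processing time): Job 8 Job 3 Job 4 Job 2 Job 9 Job 7 Job 5 Job 6 Job 1.
Job 8: 0→22
Job 3: 22→42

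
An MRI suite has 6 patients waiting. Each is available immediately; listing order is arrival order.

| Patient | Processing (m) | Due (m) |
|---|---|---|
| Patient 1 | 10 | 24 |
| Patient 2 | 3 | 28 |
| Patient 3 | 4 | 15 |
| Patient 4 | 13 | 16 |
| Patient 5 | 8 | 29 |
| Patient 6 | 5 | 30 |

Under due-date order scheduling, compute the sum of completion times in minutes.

EDD (increasing due date): Patient 3 Patient 4 Patient 1 Patient 2 Patient 5 Patient 6.
Patient 3: 0→4
Patient 4: 4→17
Patient 1: 17→27
Patient 2: 27→30
Patient 5: 30→38
Patient 6: 38→43
Sum = 4+17+27+30+38+43 = 159.

159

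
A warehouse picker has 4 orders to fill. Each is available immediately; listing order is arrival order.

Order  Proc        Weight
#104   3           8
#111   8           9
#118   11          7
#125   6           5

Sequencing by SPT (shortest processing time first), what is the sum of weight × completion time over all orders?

418

SPT (increasing processing time): #104 #125 #111 #118.
#104: finishes 3, weight 8, w·C = 24
#125: finishes 9, weight 5, w·C = 45
#111: finishes 17, weight 9, w·C = 153
#118: finishes 28, weight 7, w·C = 196
Sum = 24+45+153+196 = 418.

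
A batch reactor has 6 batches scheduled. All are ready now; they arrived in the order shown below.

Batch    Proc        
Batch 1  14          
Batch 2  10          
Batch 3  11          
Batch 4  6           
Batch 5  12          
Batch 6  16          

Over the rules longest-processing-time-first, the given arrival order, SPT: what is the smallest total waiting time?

LPT (decreasing processing time): Batch 6 Batch 1 Batch 5 Batch 3 Batch 2 Batch 4.
Batch 6: waits 0, runs 0→16
Batch 1: waits 16, runs 16→30
Batch 5: waits 30, runs 30→42
Batch 3: waits 42, runs 42→53
Batch 2: waits 53, runs 53→63
Batch 4: waits 63, runs 63→69
Sum = 0+16+30+42+53+63 = 204.
FIFO (arrival order): Batch 1 Batch 2 Batch 3 Batch 4 Batch 5 Batch 6.
Batch 1: waits 0, runs 0→14
Batch 2: waits 14, runs 14→24
Batch 3: waits 24, runs 24→35
Batch 4: waits 35, runs 35→41
Batch 5: waits 41, runs 41→53
Batch 6: waits 53, runs 53→69
Sum = 0+14+24+35+41+53 = 167.
SPT (increasing processing time): Batch 4 Batch 2 Batch 3 Batch 5 Batch 1 Batch 6.
Batch 4: waits 0, runs 0→6
Batch 2: waits 6, runs 6→16
Batch 3: waits 16, runs 16→27
Batch 5: waits 27, runs 27→39
Batch 1: waits 39, runs 39→53
Batch 6: waits 53, runs 53→69
Sum = 0+6+16+27+39+53 = 141.
LPT 204, FIFO 167, SPT 141 → minimum 141.

141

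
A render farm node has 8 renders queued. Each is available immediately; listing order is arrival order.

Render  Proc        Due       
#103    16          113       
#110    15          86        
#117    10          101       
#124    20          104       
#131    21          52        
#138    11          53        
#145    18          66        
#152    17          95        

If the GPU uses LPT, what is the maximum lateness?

65

LPT (decreasing processing time): #131 #124 #145 #152 #103 #110 #138 #117.
#131: 0→21, due 52, lateness -31
#124: 21→41, due 104, lateness -63
#145: 41→59, due 66, lateness -7
#152: 59→76, due 95, lateness -19
#103: 76→92, due 113, lateness -21
#110: 92→107, due 86, lateness 21
#138: 107→118, due 53, lateness 65
#117: 118→128, due 101, lateness 27
Maximum = 65.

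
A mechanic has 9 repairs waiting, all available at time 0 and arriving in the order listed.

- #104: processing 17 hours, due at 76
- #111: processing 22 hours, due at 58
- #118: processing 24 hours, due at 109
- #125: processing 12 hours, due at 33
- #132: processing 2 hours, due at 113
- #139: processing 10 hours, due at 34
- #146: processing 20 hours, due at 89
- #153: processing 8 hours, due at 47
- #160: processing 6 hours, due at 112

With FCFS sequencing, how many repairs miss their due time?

5

FIFO (arrival order): #104 #111 #118 #125 #132 #139 #146 #153 #160.
#104: 0→17, due 76, tardiness 0
#111: 17→39, due 58, tardiness 0
#118: 39→63, due 109, tardiness 0
#125: 63→75, due 33, tardiness 42
#132: 75→77, due 113, tardiness 0
#139: 77→87, due 34, tardiness 53
#146: 87→107, due 89, tardiness 18
#153: 107→115, due 47, tardiness 68
#160: 115→121, due 112, tardiness 9
Late repairs: 5.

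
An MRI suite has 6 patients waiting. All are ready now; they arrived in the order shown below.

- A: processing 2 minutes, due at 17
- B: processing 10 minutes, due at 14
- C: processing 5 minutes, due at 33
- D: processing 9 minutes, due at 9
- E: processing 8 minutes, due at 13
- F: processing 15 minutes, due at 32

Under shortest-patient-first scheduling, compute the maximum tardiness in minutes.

SPT (increasing processing time): A C E D B F.
A: 0→2, due 17, tardiness 0
C: 2→7, due 33, tardiness 0
E: 7→15, due 13, tardiness 2
D: 15→24, due 9, tardiness 15
B: 24→34, due 14, tardiness 20
F: 34→49, due 32, tardiness 17
Maximum = 20.

20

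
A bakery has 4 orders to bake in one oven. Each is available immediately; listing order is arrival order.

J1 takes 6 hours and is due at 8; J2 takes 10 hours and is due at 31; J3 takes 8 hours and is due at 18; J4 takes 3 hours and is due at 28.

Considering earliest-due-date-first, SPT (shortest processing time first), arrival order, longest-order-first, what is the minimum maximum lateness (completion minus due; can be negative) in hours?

EDD (increasing due date): J1 J3 J4 J2.
J1: 0→6, due 8, lateness -2
J3: 6→14, due 18, lateness -4
J4: 14→17, due 28, lateness -11
J2: 17→27, due 31, lateness -4
Maximum = -2.
SPT (increasing processing time): J4 J1 J3 J2.
J4: 0→3, due 28, lateness -25
J1: 3→9, due 8, lateness 1
J3: 9→17, due 18, lateness -1
J2: 17→27, due 31, lateness -4
Maximum = 1.
FIFO (arrival order): J1 J2 J3 J4.
J1: 0→6, due 8, lateness -2
J2: 6→16, due 31, lateness -15
J3: 16→24, due 18, lateness 6
J4: 24→27, due 28, lateness -1
Maximum = 6.
LPT (decreasing processing time): J2 J3 J1 J4.
J2: 0→10, due 31, lateness -21
J3: 10→18, due 18, lateness 0
J1: 18→24, due 8, lateness 16
J4: 24→27, due 28, lateness -1
Maximum = 16.
EDD -2, SPT 1, FIFO 6, LPT 16 → minimum -2.

-2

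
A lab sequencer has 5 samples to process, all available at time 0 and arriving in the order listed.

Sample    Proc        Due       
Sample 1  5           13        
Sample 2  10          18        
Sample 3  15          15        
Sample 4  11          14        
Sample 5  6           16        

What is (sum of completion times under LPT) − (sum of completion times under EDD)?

30

LPT (decreasing processing time): Sample 3 Sample 4 Sample 2 Sample 5 Sample 1.
Sample 3: 0→15
Sample 4: 15→26
Sample 2: 26→36
Sample 5: 36→42
Sample 1: 42→47
Sum = 15+26+36+42+47 = 166.
EDD (increasing due date): Sample 1 Sample 4 Sample 3 Sample 5 Sample 2.
Sample 1: 0→5
Sample 4: 5→16
Sample 3: 16→31
Sample 5: 31→37
Sample 2: 37→47
Sum = 5+16+31+37+47 = 136.
Difference = 166 − 136 = 30.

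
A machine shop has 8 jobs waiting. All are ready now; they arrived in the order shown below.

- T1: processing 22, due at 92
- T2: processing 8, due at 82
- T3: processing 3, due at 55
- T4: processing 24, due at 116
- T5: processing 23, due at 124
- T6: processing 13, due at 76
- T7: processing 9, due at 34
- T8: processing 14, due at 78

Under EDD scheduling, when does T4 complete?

93

EDD (increasing due date): T7 T3 T6 T8 T2 T1 T4 T5.
T7: 0→9
T3: 9→12
T6: 12→25
T8: 25→39
T2: 39→47
T1: 47→69
T4: 69→93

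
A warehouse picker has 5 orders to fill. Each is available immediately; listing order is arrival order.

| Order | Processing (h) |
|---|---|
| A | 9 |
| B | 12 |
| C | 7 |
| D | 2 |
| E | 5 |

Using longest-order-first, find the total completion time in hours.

LPT (decreasing processing time): B A C E D.
B: 0→12
A: 12→21
C: 21→28
E: 28→33
D: 33→35
Sum = 12+21+28+33+35 = 129.

129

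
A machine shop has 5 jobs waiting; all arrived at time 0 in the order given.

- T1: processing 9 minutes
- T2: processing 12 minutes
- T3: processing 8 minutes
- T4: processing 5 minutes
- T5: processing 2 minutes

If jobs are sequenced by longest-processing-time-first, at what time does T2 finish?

12

LPT (decreasing processing time): T2 T1 T3 T4 T5.
T2: 0→12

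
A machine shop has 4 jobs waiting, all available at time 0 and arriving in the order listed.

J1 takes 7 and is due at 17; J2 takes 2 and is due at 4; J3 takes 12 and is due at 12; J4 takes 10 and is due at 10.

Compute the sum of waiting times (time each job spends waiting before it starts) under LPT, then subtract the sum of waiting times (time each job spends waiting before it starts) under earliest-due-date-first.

25

LPT (decreasing processing time): J3 J4 J1 J2.
J3: waits 0, runs 0→12
J4: waits 12, runs 12→22
J1: waits 22, runs 22→29
J2: waits 29, runs 29→31
Sum = 0+12+22+29 = 63.
EDD (increasing due date): J2 J4 J3 J1.
J2: waits 0, runs 0→2
J4: waits 2, runs 2→12
J3: waits 12, runs 12→24
J1: waits 24, runs 24→31
Sum = 0+2+12+24 = 38.
Difference = 63 − 38 = 25.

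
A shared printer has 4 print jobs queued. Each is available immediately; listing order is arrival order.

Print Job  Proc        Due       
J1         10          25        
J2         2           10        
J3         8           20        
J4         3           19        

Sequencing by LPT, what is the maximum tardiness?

LPT (decreasing processing time): J1 J3 J4 J2.
J1: 0→10, due 25, tardiness 0
J3: 10→18, due 20, tardiness 0
J4: 18→21, due 19, tardiness 2
J2: 21→23, due 10, tardiness 13
Maximum = 13.

13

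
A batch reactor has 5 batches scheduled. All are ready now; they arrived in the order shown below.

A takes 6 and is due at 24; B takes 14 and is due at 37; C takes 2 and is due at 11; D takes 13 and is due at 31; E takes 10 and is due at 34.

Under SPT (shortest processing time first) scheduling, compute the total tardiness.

SPT (increasing processing time): C A E D B.
C: 0→2, due 11, tardiness 0
A: 2→8, due 24, tardiness 0
E: 8→18, due 34, tardiness 0
D: 18→31, due 31, tardiness 0
B: 31→45, due 37, tardiness 8
Sum = 0+0+0+0+8 = 8.

8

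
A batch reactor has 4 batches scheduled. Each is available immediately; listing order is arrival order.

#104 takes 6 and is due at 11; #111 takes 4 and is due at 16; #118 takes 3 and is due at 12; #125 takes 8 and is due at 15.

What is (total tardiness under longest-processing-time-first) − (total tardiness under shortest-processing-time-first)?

6

LPT (decreasing processing time): #125 #104 #111 #118.
#125: 0→8, due 15, tardiness 0
#104: 8→14, due 11, tardiness 3
#111: 14→18, due 16, tardiness 2
#118: 18→21, due 12, tardiness 9
Sum = 0+3+2+9 = 14.
SPT (increasing processing time): #118 #111 #104 #125.
#118: 0→3, due 12, tardiness 0
#111: 3→7, due 16, tardiness 0
#104: 7→13, due 11, tardiness 2
#125: 13→21, due 15, tardiness 6
Sum = 0+0+2+6 = 8.
Difference = 14 − 8 = 6.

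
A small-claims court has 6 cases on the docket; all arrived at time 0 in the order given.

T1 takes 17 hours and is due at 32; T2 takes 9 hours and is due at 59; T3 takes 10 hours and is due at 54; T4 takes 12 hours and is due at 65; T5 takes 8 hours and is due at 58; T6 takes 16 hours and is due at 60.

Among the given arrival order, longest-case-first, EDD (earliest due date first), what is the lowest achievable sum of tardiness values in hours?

7

FIFO (arrival order): T1 T2 T3 T4 T5 T6.
T1: 0→17, due 32, tardiness 0
T2: 17→26, due 59, tardiness 0
T3: 26→36, due 54, tardiness 0
T4: 36→48, due 65, tardiness 0
T5: 48→56, due 58, tardiness 0
T6: 56→72, due 60, tardiness 12
Sum = 0+0+0+0+0+12 = 12.
LPT (decreasing processing time): T1 T6 T4 T3 T2 T5.
T1: 0→17, due 32, tardiness 0
T6: 17→33, due 60, tardiness 0
T4: 33→45, due 65, tardiness 0
T3: 45→55, due 54, tardiness 1
T2: 55→64, due 59, tardiness 5
T5: 64→72, due 58, tardiness 14
Sum = 0+0+0+1+5+14 = 20.
EDD (increasing due date): T1 T3 T5 T2 T6 T4.
T1: 0→17, due 32, tardiness 0
T3: 17→27, due 54, tardiness 0
T5: 27→35, due 58, tardiness 0
T2: 35→44, due 59, tardiness 0
T6: 44→60, due 60, tardiness 0
T4: 60→72, due 65, tardiness 7
Sum = 0+0+0+0+0+7 = 7.
FIFO 12, LPT 20, EDD 7 → minimum 7.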